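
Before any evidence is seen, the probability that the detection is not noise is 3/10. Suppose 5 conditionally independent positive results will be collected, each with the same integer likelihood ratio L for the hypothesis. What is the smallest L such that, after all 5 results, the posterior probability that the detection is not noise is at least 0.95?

3

Prior odds = 0.3/0.7 = 3/7.
Target odds = 0.95/0.05 = 19.
Need L⁵ ≥ 19 ÷ (3/7) = 133/3.
2⁵ = 32 < 133/3 ≤ 243 = 3⁵, so L = 3.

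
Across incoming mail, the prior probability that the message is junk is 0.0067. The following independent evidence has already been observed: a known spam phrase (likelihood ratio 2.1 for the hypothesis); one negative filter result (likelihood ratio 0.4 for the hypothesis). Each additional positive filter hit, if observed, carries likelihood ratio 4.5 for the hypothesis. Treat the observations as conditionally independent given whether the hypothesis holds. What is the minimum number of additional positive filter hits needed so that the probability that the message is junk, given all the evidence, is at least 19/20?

6

Prior odds = 0.0067/0.9933 = 67/9933.
Combined Bayes factor of the evidence already in hand = 2.1 × 0.4 = 0.84.
Odds after that evidence = (67/9933) × 0.84 = 67/11825.
Target odds = 0.95/0.05 = 19.
Need 4.5ⁿ ≥ 19 ÷ (67/11825) = 224675/67.
4.5⁵ = 1845.28125 falls short of 224675/67 but 4.5⁶ = 8303.765625 reaches it, so n = 6.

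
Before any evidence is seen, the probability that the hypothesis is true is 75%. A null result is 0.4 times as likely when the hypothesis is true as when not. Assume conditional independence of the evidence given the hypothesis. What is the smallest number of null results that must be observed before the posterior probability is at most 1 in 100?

7

Prior odds: 0.75 ÷ 0.25 = 3.
Likelihood ratio per null result = 0.4.
Target odds: 0.01 ÷ 0.99 = 1/99.
Require 0.4ⁿ ≤ 1/99 ÷ 3 = 1/297.
0.4⁶ = 64/15625 is still above 1/297 but 0.4⁷ = 128/78125 is at or below it, so n = 7.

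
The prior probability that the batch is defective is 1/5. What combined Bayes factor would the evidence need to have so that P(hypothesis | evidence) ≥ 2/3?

Prior odds = 0.2/0.8 = 0.25.
Target odds = (2/3)/(1/3) = 2.
Required Bayes factor = 2 ÷ 0.25 = 8.

8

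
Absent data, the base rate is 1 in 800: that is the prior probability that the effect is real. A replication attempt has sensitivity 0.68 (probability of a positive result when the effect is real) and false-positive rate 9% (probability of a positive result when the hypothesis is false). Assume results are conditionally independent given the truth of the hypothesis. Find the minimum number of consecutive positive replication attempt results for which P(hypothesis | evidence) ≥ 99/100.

Prior odds: 0.00125 ÷ 0.99875 = 1/799.
Likelihood ratio of a positive result = 0.68/0.09 = 68/9.
Target posterior odds = 0.99/0.01 = 99.
Require (68/9)ⁿ ≥ 99 ÷ (1/799) = 79101.
(68/9)⁵ ≈24622.5 falls short of 79101 but (68/9)⁶ ≈186037 reaches it, so n = 6.

6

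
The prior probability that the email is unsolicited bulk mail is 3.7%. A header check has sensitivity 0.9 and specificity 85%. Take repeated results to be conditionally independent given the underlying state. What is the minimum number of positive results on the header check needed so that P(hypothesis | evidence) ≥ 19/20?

4

Prior odds: 0.037 ÷ 0.963 = 37/963.
False-positive rate = 1 − 0.85 = 0.15; likelihood ratio of a positive = 0.9/0.15 = 6.
Target posterior odds = 0.95/0.05 = 19.
Need (37/963) × 6ⁿ ≥ 19, i.e. 6ⁿ ≥ 18297/37.
6³ = 216 falls short of 18297/37 but 6⁴ = 1296 reaches it, so n = 4.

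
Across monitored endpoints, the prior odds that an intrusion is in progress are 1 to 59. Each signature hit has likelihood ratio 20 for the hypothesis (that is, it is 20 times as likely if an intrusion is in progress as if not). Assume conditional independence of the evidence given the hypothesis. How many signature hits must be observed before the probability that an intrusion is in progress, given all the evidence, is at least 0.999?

Prior odds = 1/59.
Likelihood ratio per signature hit = 20.
Target posterior odds = 0.999/0.001 = 999.
Require 20ⁿ ≥ 999 ÷ (1/59) = 58941.
20³ = 8000 falls short of 58941 but 20⁴ = 160000 reaches it, so n = 4.

4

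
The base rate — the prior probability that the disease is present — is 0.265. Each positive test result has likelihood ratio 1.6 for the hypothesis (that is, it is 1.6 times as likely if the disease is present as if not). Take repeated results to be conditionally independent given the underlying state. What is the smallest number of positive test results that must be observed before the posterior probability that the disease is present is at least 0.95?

Prior odds = 0.265/0.735 = 53/147.
Likelihood ratio per positive test result = 1.6.
Target posterior odds = 0.95/0.05 = 19.
Require 1.6ⁿ ≥ 19 ÷ (53/147) = 2793/53.
1.6⁸ = 16777216/390625 falls short of 2793/53 but 1.6⁹ = 134217728/1953125 reaches it, so n = 9.

9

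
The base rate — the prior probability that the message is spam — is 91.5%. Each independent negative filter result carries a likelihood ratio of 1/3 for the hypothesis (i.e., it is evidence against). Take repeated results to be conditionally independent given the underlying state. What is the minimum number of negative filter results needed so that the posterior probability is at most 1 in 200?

7

Prior odds: 0.915 ÷ 0.085 = 183/17.
Likelihood ratio per negative filter result = 1/3.
Target posterior odds = 0.005/0.995 = 1/199.
Require (1/3)ⁿ ≤ 1/199 ÷ (183/17) = 17/36417.
(1/3)⁶ = 1/729 is still above 17/36417 but (1/3)⁷ = 1/2187 is at or below it, so n = 7.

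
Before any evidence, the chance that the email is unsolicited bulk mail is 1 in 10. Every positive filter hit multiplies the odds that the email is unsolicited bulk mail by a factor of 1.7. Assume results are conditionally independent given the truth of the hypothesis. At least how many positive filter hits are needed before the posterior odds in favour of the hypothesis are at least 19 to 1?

Prior odds = 0.1/0.9 = 1/9.
Likelihood ratio per positive filter hit = 1.7.
Target odds = 19.
Need (1/9) × 1.7ⁿ ≥ 19, i.e. 1.7ⁿ ≥ 171.
1.7⁹ ≈118.588 falls short of 171 but 1.7¹⁰ ≈201.599 reaches it, so n = 10.

10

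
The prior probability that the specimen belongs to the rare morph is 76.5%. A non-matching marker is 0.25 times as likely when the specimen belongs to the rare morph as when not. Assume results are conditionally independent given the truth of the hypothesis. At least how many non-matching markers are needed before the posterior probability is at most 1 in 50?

4

Prior odds: 0.765 ÷ 0.235 = 153/47.
Likelihood ratio per non-matching marker = 0.25.
Target odds: 0.02 ÷ 0.98 = 1/49.
Require 0.25ⁿ ≤ 1/49 ÷ (153/47) = 47/7497.
0.25³ = 0.015625 is still above 47/7497 but 0.25⁴ = 0.00390625 is at or below it, so n = 4.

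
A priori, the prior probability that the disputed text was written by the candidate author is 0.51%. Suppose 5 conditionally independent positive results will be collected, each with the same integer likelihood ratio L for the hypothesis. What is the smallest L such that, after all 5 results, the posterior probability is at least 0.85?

5

Prior odds = 0.0051/0.9949 = 51/9949.
Target odds = 0.85/0.15 = 17/3.
Need L⁵ ≥ 17/3 ÷ (51/9949) = 9949/9.
4⁵ = 1024 < 9949/9 ≤ 3125 = 5⁵, so L = 5.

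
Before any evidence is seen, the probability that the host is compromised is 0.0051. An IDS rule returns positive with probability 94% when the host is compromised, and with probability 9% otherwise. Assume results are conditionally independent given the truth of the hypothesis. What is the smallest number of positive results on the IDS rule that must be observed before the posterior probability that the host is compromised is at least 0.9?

4

Prior odds = 0.0051/0.9949 = 51/9949.
Likelihood ratio of a positive result = 0.94/0.09 = 94/9.
Target posterior odds = 0.9/0.1 = 9.
Need (51/9949) × (94/9)ⁿ ≥ 9, i.e. (94/9)ⁿ ≥ 29847/17.
(94/9)³ = 830584/729 falls short of 29847/17 but (94/9)⁴ = 78074896/6561 reaches it, so n = 4.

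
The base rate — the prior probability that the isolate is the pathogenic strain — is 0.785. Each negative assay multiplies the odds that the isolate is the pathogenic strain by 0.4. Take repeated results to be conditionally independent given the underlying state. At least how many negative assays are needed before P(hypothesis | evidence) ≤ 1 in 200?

Prior odds: 0.785 ÷ 0.215 = 157/43.
Likelihood ratio per negative assay = 0.4.
Target odds: 0.005 ÷ 0.995 = 1/199.
Require 0.4ⁿ ≤ 1/199 ÷ (157/43) = 43/31243.
0.4⁷ = 128/78125 is still above 43/31243 but 0.4⁸ = 256/390625 is at or below it, so n = 8.

8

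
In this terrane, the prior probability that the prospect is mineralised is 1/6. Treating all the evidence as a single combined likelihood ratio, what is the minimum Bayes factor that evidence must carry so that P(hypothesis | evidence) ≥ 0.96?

120

Prior odds = (1/6)/(5/6) = 0.2.
Target odds = 0.96/0.04 = 24.
Required Bayes factor = 24 ÷ 0.2 = 120.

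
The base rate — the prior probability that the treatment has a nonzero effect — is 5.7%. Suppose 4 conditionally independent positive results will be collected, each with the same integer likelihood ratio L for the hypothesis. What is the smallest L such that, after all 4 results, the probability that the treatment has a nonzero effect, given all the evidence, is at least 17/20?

Prior odds = 0.057/0.943 = 57/943.
Target odds = 0.85/0.15 = 17/3.
Need L⁴ ≥ 17/3 ÷ (57/943) = 16031/171.
3⁴ = 81 < 16031/171 ≤ 256 = 4⁴, so L = 4.

4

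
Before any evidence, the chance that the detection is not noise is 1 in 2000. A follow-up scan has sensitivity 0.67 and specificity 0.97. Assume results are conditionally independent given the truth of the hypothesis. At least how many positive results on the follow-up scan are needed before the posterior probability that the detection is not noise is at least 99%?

4

Prior odds: 0.0005 ÷ 0.9995 = 1/1999.
False-positive rate = 1 − 0.97 = 0.03; likelihood ratio of a positive = 0.67/0.03 = 67/3.
Target posterior odds = 0.99/0.01 = 99.
Require (67/3)ⁿ ≥ 99 ÷ (1/1999) = 197901.
(67/3)³ = 300763/27 falls short of 197901 but (67/3)⁴ = 20151121/81 reaches it, so n = 4.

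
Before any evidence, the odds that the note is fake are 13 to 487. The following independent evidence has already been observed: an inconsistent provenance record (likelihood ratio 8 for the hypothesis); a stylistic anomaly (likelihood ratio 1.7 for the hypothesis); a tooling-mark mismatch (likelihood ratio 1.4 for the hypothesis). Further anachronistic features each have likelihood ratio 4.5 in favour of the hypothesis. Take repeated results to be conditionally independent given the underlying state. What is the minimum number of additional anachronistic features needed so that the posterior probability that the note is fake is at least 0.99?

Prior odds = 13/487.
Combined Bayes factor of the evidence already in hand = 8 × 1.7 × 1.4 = 19.04.
Odds after that evidence = (13/487) × 19.04 = 6188/12175.
Target odds = 0.99/0.01 = 99.
Need 4.5ⁿ ≥ 99 ÷ (6188/12175) = 1205325/6188.
4.5³ = 91.125 falls short of 1205325/6188 but 4.5⁴ = 410.0625 reaches it, so n = 4.

4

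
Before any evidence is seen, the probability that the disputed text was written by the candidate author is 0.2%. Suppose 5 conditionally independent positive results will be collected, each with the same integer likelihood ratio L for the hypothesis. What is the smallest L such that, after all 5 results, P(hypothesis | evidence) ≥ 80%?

5

Prior odds = 0.002/0.998 = 1/499.
Target odds = 0.8/0.2 = 4.
Need L⁵ ≥ 4 ÷ (1/499) = 1996.
4⁵ = 1024 < 1996 ≤ 3125 = 5⁵, so L = 5.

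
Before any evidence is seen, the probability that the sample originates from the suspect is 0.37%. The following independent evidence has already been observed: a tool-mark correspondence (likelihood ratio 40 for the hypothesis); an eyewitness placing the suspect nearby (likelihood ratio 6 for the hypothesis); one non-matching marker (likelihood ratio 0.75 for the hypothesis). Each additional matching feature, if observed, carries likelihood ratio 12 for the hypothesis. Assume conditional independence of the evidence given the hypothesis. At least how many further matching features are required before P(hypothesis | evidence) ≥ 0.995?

3

Prior odds = 0.0037/0.9963 = 37/9963.
Combined Bayes factor of the evidence already in hand = 40 × 6 × 0.75 = 180.
Odds after that evidence = (37/9963) × 180 = 740/1107.
Target odds = 0.995/0.005 = 199.
Need 12ⁿ ≥ 199 ÷ (740/1107) = 220293/740.
12² = 144 falls short of 220293/740 but 12³ = 1728 reaches it, so n = 3.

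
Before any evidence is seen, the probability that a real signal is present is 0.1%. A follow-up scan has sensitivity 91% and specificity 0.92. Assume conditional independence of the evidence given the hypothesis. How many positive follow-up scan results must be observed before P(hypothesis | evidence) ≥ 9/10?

4

Prior odds: 0.001 ÷ 0.999 = 1/999.
False-positive rate = 1 − 0.92 = 0.08; likelihood ratio of a positive = 0.91/0.08 = 11.375.
Target posterior odds = 0.9/0.1 = 9.
Need (1/999) × 11.375ⁿ ≥ 9, i.e. 11.375ⁿ ≥ 8991.
11.375³ = 753571/512 falls short of 8991 but 11.375⁴ = 68574961/4096 reaches it, so n = 4.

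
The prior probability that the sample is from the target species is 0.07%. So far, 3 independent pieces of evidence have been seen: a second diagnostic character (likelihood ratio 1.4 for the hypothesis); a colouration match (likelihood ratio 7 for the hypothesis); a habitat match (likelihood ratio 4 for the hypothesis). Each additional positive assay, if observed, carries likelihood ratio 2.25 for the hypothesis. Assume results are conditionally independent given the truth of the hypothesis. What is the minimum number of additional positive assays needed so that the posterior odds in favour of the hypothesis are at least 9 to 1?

8

Prior odds = 0.0007/0.9993 = 7/9993.
Combined Bayes factor of the evidence already in hand = 1.4 × 7 × 4 = 39.2.
Odds after that evidence = (7/9993) × 39.2 = 1372/49965.
Target odds = 9.
Need 2.25ⁿ ≥ 9 ÷ (1372/49965) = 449685/1372.
2.25⁷ = 4782969/16384 falls short of 449685/1372 but 2.25⁸ = 43046721/65536 reaches it, so n = 8.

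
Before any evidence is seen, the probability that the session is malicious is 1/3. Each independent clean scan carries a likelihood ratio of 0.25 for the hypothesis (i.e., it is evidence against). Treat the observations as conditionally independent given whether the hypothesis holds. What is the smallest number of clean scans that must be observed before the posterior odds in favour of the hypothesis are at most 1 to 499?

Prior odds: (1/3) ÷ (2/3) = 0.5.
Likelihood ratio per clean scan = 0.25.
Target odds = 1/499.
Need 0.5 × 0.25ⁿ ≤ 1/499, i.e. 0.25ⁿ ≤ 2/499.
0.25³ = 0.015625 is still above 2/499 but 0.25⁴ = 0.00390625 is at or below it, so n = 4.

4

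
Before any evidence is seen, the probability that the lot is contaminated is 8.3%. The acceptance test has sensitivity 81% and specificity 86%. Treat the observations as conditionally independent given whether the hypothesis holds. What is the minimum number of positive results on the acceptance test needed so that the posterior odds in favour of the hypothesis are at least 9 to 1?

Prior odds: 0.083 ÷ 0.917 = 83/917.
False-positive rate = 1 − 0.86 = 0.14; likelihood ratio of a positive = 0.81/0.14 = 81/14.
Target odds = 9.
Require (81/14)ⁿ ≥ 9 ÷ (83/917) = 8253/83.
(81/14)² = 6561/196 falls short of 8253/83 but (81/14)³ = 531441/2744 reaches it, so n = 3.

3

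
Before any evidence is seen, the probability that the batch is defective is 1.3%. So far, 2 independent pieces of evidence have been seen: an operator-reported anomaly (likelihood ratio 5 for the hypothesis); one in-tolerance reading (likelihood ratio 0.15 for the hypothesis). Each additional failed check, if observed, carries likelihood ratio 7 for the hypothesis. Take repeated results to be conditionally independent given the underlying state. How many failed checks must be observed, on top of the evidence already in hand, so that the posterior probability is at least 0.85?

Prior odds = 0.013/0.987 = 13/987.
Combined Bayes factor of the evidence already in hand = 5 × 0.15 = 0.75.
Odds after that evidence = (13/987) × 0.75 = 13/1316.
Target odds = 0.85/0.15 = 17/3.
Need 7ⁿ ≥ 17/3 ÷ (13/1316) = 22372/39.
7³ = 343 falls short of 22372/39 but 7⁴ = 2401 reaches it, so n = 4.

4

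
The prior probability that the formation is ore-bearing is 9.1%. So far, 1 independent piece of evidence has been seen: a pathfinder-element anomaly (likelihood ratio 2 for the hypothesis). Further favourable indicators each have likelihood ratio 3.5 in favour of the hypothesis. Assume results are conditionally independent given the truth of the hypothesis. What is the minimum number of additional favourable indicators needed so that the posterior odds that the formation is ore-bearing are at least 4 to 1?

3

Prior odds = 0.091/0.909 = 91/909.
Bayes factor of the evidence already in hand = 2.
Odds after that evidence = (91/909) × 2 = 182/909.
Target odds = 4.
Need 3.5ⁿ ≥ 4 ÷ (182/909) = 1818/91.
3.5² = 12.25 falls short of 1818/91 but 3.5³ = 42.875 reaches it, so n = 3.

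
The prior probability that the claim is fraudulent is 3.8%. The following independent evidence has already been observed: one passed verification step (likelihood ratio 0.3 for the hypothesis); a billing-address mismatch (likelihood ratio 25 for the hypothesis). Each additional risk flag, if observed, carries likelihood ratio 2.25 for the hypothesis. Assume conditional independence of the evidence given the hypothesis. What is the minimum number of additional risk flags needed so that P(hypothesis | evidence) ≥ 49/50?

7

Prior odds = 0.038/0.962 = 19/481.
Combined Bayes factor of the evidence already in hand = 0.3 × 25 = 7.5.
Odds after that evidence = (19/481) × 7.5 = 285/962.
Target odds = 0.98/0.02 = 49.
Need 2.25ⁿ ≥ 49 ÷ (285/962) = 47138/285.
2.25⁶ = 531441/4096 falls short of 47138/285 but 2.25⁷ = 4782969/16384 reaches it, so n = 7.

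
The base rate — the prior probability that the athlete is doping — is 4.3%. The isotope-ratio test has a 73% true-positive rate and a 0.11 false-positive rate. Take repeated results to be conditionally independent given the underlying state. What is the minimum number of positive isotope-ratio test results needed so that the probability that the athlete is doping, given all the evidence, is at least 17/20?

3

Prior odds = 0.043/0.957 = 43/957.
Likelihood ratio of a positive result = 0.73/0.11 = 73/11.
Target posterior odds = 0.85/0.15 = 17/3.
Require (73/11)ⁿ ≥ 17/3 ÷ (43/957) = 5423/43.
(73/11)² = 5329/121 falls short of 5423/43 but (73/11)³ = 389017/1331 reaches it, so n = 3.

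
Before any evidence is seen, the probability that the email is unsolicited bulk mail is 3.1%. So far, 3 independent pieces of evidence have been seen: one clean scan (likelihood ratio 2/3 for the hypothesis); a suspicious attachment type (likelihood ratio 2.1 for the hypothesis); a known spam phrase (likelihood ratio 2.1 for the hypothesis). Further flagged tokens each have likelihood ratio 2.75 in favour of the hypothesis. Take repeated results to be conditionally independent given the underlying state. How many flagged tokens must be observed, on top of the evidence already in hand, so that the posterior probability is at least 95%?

Prior odds = 0.031/0.969 = 31/969.
Combined Bayes factor of the evidence already in hand = (2/3) × 2.1 × 2.1 = 2.94.
Odds after that evidence = (31/969) × 2.94 = 1519/16150.
Target odds = 0.95/0.05 = 19.
Need 2.75ⁿ ≥ 19 ÷ (1519/16150) = 306850/1519.
2.75⁵ = 161051/1024 falls short of 306850/1519 but 2.75⁶ = 1771561/4096 reaches it, so n = 6.

6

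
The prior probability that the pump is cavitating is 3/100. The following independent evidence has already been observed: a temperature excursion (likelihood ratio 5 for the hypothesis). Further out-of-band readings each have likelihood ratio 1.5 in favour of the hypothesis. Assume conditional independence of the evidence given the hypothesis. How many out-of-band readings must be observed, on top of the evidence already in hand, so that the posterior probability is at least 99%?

16

Prior odds = 0.03/0.97 = 3/97.
Bayes factor of the evidence already in hand = 5.
Odds after that evidence = (3/97) × 5 = 15/97.
Target odds = 0.99/0.01 = 99.
Need 1.5ⁿ ≥ 99 ÷ (15/97) = 640.2.
1.5¹⁵ = 14348907/32768 falls short of 640.2 but 1.5¹⁶ = 43046721/65536 reaches it, so n = 16.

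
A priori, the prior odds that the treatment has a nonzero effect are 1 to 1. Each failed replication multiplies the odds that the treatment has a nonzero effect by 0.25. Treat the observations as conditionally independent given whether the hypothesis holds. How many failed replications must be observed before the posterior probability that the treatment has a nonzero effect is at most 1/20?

Prior odds = 1.
Likelihood ratio per failed replication = 0.25.
Target odds: 0.05 ÷ 0.95 = 1/19.
Require 0.25ⁿ ≤ 1/19 ÷ 1 = 1/19.
0.25² = 0.0625 is still above 1/19 but 0.25³ = 0.015625 is at or below it, so n = 3.

3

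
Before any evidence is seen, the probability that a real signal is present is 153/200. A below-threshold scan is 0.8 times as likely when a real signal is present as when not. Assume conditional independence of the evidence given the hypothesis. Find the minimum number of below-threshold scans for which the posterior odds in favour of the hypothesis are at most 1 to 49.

23

Prior odds = 0.765/0.235 = 153/47.
Likelihood ratio per below-threshold scan = 0.8.
Target odds = 1/49.
Need (153/47) × 0.8ⁿ ≤ 1/49, i.e. 0.8ⁿ ≤ 47/7497.
0.8²² ≈0.0073787 is still above 47/7497 but 0.8²³ ≈0.00590296 is at or below it, so n = 23.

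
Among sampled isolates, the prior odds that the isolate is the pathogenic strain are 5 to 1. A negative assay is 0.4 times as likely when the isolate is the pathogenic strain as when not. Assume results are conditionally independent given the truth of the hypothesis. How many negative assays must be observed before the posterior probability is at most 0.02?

Prior odds = 5.
Likelihood ratio per negative assay = 0.4.
Target odds: 0.02 ÷ 0.98 = 1/49.
Require 0.4ⁿ ≤ 1/49 ÷ 5 = 1/245.
0.4⁶ = 64/15625 is still above 1/245 but 0.4⁷ = 128/78125 is at or below it, so n = 7.

7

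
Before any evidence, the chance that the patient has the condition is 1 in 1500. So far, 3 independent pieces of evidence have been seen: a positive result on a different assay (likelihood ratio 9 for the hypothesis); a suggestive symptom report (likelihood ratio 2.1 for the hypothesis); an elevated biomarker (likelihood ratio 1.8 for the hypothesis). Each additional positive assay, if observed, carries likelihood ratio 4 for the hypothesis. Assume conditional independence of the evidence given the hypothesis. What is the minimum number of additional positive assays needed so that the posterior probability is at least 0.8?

Prior odds = (1/1500)/(1499/1500) = 1/1499.
Combined Bayes factor of the evidence already in hand = 9 × 2.1 × 1.8 = 34.02.
Odds after that evidence = (1/1499) × 34.02 = 1701/74950.
Target odds = 0.8/0.2 = 4.
Need 4ⁿ ≥ 4 ÷ (1701/74950) = 299800/1701.
4³ = 64 falls short of 299800/1701 but 4⁴ = 256 reaches it, so n = 4.

4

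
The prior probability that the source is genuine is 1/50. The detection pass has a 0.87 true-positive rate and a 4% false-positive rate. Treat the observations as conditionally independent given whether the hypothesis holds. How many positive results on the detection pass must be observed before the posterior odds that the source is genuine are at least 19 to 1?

3

Prior odds: 0.02 ÷ 0.98 = 1/49.
Likelihood ratio of a positive result = 0.87/0.04 = 21.75.
Target odds = 19.
Need (1/49) × 21.75ⁿ ≥ 19, i.e. 21.75ⁿ ≥ 931.
21.75² = 473.0625 falls short of 931 but 21.75³ = 658503/64 reaches it, so n = 3.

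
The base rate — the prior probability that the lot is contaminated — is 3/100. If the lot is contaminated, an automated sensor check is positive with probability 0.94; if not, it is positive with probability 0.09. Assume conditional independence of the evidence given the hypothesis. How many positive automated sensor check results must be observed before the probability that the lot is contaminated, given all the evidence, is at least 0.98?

Prior odds: 0.03 ÷ 0.97 = 3/97.
Likelihood ratio of a positive = 0.94/0.09 = 94/9.
Target posterior odds = 0.98/0.02 = 49.
Require (94/9)ⁿ ≥ 49 ÷ (3/97) = 4753/3.
(94/9)³ = 830584/729 falls short of 4753/3 but (94/9)⁴ = 78074896/6561 reaches it, so n = 4.

4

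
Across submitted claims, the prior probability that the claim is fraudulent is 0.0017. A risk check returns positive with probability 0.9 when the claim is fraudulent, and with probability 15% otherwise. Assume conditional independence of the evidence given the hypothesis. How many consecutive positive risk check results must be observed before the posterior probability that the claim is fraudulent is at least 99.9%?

8

Prior odds = 0.0017/0.9983 = 17/9983.
Likelihood ratio of a positive result = 0.9/0.15 = 6.
Target posterior odds = 0.999/0.001 = 999.
Need (17/9983) × 6ⁿ ≥ 999, i.e. 6ⁿ ≥ 9973017/17.
6⁷ = 279936 falls short of 9973017/17 but 6⁸ = 1679616 reaches it, so n = 8.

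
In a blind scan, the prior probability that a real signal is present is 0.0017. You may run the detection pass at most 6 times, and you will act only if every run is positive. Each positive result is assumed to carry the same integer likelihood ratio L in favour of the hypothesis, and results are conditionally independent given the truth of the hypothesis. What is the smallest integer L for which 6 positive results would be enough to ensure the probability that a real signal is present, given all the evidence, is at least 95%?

Prior odds = 0.0017/0.9983 = 17/9983.
Target odds = 0.95/0.05 = 19.
Need L⁶ ≥ 19 ÷ (17/9983) = 189677/17.
4⁶ = 4096 < 189677/17 ≤ 15625 = 5⁶, so L = 5.

5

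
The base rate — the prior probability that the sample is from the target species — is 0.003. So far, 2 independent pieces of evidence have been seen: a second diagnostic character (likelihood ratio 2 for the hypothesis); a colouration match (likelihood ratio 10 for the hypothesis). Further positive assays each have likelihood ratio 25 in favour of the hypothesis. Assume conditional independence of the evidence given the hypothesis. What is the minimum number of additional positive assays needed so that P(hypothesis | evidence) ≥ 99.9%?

Prior odds = 0.003/0.997 = 3/997.
Combined Bayes factor of the evidence already in hand = 2 × 10 = 20.
Odds after that evidence = (3/997) × 20 = 60/997.
Target odds = 0.999/0.001 = 999.
Need 25ⁿ ≥ 999 ÷ (60/997) = 16600.05.
25³ = 15625 falls short of 16600.05 but 25⁴ = 390625 reaches it, so n = 4.

4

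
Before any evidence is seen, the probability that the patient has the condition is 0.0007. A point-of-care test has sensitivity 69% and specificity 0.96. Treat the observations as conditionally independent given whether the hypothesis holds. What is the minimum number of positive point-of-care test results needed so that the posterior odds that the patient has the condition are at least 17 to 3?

4

Prior odds = 0.0007/0.9993 = 7/9993.
False-positive rate = 1 − 0.96 = 0.04; likelihood ratio of a positive = 0.69/0.04 = 17.25.
Target odds = 17/3.
Require 17.25ⁿ ≥ 17/3 ÷ (7/9993) = 56627/7.
17.25³ = 5132.953125 falls short of 56627/7 but 17.25⁴ = 22667121/256 reaches it, so n = 4.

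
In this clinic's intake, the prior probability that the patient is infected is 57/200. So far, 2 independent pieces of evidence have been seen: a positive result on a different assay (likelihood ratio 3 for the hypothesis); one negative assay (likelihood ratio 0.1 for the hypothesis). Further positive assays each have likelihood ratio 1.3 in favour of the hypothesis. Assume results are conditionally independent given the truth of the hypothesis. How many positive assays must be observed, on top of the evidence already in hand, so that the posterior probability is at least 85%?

15

Prior odds = 0.285/0.715 = 57/143.
Combined Bayes factor of the evidence already in hand = 3 × 0.1 = 0.3.
Odds after that evidence = (57/143) × 0.3 = 171/1430.
Target odds = 0.85/0.15 = 17/3.
Need 1.3ⁿ ≥ 17/3 ÷ (171/1430) = 24310/513.
1.3¹⁴ ≈39.3738 falls short of 24310/513 but 1.3¹⁵ ≈51.1859 reaches it, so n = 15.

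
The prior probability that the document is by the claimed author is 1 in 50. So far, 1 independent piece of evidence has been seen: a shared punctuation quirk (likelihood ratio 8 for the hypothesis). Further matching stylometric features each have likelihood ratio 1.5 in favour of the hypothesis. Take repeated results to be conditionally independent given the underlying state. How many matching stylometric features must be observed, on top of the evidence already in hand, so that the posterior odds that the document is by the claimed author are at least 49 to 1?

15

Prior odds = 0.02/0.98 = 1/49.
Bayes factor of the evidence already in hand = 8.
Odds after that evidence = (1/49) × 8 = 8/49.
Target odds = 49.
Need 1.5ⁿ ≥ 49 ÷ (8/49) = 300.125.
1.5¹⁴ = 4782969/16384 falls short of 300.125 but 1.5¹⁵ = 14348907/32768 reaches it, so n = 15.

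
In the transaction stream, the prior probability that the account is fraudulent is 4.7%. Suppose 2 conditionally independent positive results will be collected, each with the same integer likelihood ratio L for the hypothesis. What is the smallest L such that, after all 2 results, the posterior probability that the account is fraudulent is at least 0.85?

11

Prior odds = 0.047/0.953 = 47/953.
Target odds = 0.85/0.15 = 17/3.
Need L² ≥ 17/3 ÷ (47/953) = 16201/141.
10² = 100 < 16201/141 ≤ 121 = 11², so L = 11.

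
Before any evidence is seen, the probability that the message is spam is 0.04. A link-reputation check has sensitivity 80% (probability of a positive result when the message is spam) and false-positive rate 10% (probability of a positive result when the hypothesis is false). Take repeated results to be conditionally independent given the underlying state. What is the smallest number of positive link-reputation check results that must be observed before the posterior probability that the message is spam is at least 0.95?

Prior odds = 0.04/0.96 = 1/24.
Likelihood ratio of a positive result = 0.8/0.1 = 8.
Target odds: 0.95 ÷ 0.05 = 19.
Require 8ⁿ ≥ 19 ÷ (1/24) = 456.
8² = 64 falls short of 456 but 8³ = 512 reaches it, so n = 3.

3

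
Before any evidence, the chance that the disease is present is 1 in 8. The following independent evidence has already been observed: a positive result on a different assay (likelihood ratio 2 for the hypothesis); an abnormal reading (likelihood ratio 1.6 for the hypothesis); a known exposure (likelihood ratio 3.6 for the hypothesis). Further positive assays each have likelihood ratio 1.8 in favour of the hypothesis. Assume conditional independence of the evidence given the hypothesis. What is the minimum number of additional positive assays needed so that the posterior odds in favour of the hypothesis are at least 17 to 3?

3

Prior odds = 0.125/0.875 = 1/7.
Combined Bayes factor of the evidence already in hand = 2 × 1.6 × 3.6 = 11.52.
Odds after that evidence = (1/7) × 11.52 = 288/175.
Target odds = 17/3.
Need 1.8ⁿ ≥ 17/3 ÷ (288/175) = 2975/864.
1.8² = 3.24 falls short of 2975/864 but 1.8³ = 5.832 reaches it, so n = 3.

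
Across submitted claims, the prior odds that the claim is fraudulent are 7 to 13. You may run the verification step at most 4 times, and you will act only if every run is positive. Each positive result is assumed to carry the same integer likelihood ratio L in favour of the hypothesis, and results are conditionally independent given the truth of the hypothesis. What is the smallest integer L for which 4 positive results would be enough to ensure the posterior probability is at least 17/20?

2

Prior odds = 7/13.
Target odds = 0.85/0.15 = 17/3.
Need L⁴ ≥ 17/3 ÷ (7/13) = 221/21.
1⁴ = 1 < 221/21 ≤ 16 = 2⁴, so L = 2.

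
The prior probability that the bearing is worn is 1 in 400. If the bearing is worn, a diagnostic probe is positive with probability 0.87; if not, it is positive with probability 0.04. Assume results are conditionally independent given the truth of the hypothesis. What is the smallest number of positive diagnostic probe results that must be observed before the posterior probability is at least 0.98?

4

Prior odds: 0.0025 ÷ 0.9975 = 1/399.
Likelihood ratio of a positive = 0.87/0.04 = 21.75.
Target posterior odds = 0.98/0.02 = 49.
Need (1/399) × 21.75ⁿ ≥ 49, i.e. 21.75ⁿ ≥ 19551.
21.75³ = 658503/64 falls short of 19551 but 21.75⁴ = 57289761/256 reaches it, so n = 4.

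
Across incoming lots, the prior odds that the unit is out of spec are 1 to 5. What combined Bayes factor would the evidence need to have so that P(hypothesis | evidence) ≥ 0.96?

120

Prior odds = 0.2.
Target odds = 0.96/0.04 = 24.
Required Bayes factor = 24 ÷ 0.2 = 120.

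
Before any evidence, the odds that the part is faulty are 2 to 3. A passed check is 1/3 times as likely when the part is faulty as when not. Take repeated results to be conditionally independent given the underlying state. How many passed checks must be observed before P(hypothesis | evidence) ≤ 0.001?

Prior odds = 2/3.
Likelihood ratio per passed check = 1/3.
Target posterior odds = 0.001/0.999 = 1/999.
Need (2/3) × (1/3)ⁿ ≤ 1/999, i.e. (1/3)ⁿ ≤ 1/666.
(1/3)⁵ = 1/243 is still above 1/666 but (1/3)⁶ = 1/729 is at or below it, so n = 6.

6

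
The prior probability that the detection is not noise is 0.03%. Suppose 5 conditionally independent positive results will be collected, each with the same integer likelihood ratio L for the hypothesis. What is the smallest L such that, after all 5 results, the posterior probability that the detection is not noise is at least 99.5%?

15

Prior odds = 0.0003/0.9997 = 3/9997.
Target odds = 0.995/0.005 = 199.
Need L⁵ ≥ 199 ÷ (3/9997) = 1989403/3.
14⁵ = 537824 < 1989403/3 ≤ 759375 = 15⁵, so L = 15.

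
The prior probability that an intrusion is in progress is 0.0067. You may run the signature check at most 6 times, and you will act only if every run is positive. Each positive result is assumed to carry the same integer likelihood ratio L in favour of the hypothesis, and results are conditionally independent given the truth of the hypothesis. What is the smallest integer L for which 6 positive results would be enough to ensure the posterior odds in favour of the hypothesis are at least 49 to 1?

5

Prior odds = 0.0067/0.9933 = 67/9933.
Target odds = 49.
Need L⁶ ≥ 49 ÷ (67/9933) = 486717/67.
4⁶ = 4096 < 486717/67 ≤ 15625 = 5⁶, so L = 5.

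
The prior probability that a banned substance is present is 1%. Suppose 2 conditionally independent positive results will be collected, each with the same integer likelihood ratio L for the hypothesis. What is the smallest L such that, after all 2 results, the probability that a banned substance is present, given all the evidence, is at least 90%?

Prior odds = 0.01/0.99 = 1/99.
Target odds = 0.9/0.1 = 9.
Need L² ≥ 9 ÷ (1/99) = 891.
29² = 841 < 891 ≤ 900 = 30², so L = 30.

30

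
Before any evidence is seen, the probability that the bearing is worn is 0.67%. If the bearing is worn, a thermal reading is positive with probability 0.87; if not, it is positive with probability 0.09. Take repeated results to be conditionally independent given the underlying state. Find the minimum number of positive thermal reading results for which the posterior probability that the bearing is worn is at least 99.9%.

Prior odds = 0.0067/0.9933 = 67/9933.
Likelihood ratio of a positive = 0.87/0.09 = 29/3.
Target odds: 0.999 ÷ 0.001 = 999.
Require (29/3)ⁿ ≥ 999 ÷ (67/9933) = 9923067/67.
(29/3)⁵ = 20511149/243 falls short of 9923067/67 but (29/3)⁶ = 594823321/729 reaches it, so n = 6.

6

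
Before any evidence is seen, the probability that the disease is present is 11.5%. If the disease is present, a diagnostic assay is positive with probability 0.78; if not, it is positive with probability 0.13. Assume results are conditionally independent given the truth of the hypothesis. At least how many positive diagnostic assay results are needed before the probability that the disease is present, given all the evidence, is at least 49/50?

4

Prior odds = 0.115/0.885 = 23/177.
Likelihood ratio of a positive = 0.78/0.13 = 6.
Target posterior odds = 0.98/0.02 = 49.
Require 6ⁿ ≥ 49 ÷ (23/177) = 8673/23.
6³ = 216 falls short of 8673/23 but 6⁴ = 1296 reaches it, so n = 4.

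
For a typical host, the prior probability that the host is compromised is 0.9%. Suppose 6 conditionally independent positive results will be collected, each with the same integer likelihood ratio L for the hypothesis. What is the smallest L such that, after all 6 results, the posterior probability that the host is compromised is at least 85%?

3

Prior odds = 0.009/0.991 = 9/991.
Target odds = 0.85/0.15 = 17/3.
Need L⁶ ≥ 17/3 ÷ (9/991) = 16847/27.
2⁶ = 64 < 16847/27 ≤ 729 = 3⁶, so L = 3.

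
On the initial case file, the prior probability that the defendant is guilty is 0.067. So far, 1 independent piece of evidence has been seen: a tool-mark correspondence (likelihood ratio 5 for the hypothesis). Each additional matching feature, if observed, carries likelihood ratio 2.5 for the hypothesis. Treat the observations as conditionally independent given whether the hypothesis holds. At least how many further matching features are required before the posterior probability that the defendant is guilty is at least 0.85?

4

Prior odds = 0.067/0.933 = 67/933.
Bayes factor of the evidence already in hand = 5.
Odds after that evidence = (67/933) × 5 = 335/933.
Target odds = 0.85/0.15 = 17/3.
Need 2.5ⁿ ≥ 17/3 ÷ (335/933) = 5287/335.
2.5³ = 15.625 falls short of 5287/335 but 2.5⁴ = 39.0625 reaches it, so n = 4.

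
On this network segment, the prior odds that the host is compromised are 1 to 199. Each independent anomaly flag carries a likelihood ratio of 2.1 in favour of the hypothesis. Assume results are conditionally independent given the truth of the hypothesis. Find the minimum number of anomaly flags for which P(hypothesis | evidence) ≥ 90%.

Prior odds = 1/199.
Likelihood ratio per anomaly flag = 2.1.
Target posterior odds = 0.9/0.1 = 9.
Need (1/199) × 2.1ⁿ ≥ 9, i.e. 2.1ⁿ ≥ 1791.
2.1¹⁰ ≈1667.99 falls short of 1791 but 2.1¹¹ ≈3502.78 reaches it, so n = 11.

11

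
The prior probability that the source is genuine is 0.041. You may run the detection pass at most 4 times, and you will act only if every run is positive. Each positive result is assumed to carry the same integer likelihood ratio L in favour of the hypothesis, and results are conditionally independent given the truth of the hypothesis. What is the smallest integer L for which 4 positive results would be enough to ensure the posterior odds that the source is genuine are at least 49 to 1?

6

Prior odds = 0.041/0.959 = 41/959.
Target odds = 49.
Need L⁴ ≥ 49 ÷ (41/959) = 46991/41.
5⁴ = 625 < 46991/41 ≤ 1296 = 6⁴, so L = 6.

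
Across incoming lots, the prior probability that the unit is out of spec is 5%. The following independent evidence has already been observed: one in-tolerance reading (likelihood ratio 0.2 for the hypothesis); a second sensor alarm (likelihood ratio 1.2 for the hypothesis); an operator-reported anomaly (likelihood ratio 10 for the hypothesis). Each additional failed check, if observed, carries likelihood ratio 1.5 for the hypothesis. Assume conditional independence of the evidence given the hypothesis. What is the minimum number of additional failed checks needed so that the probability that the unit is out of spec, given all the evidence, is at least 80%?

9

Prior odds = 0.05/0.95 = 1/19.
Combined Bayes factor of the evidence already in hand = 0.2 × 1.2 × 10 = 2.4.
Odds after that evidence = (1/19) × 2.4 = 12/95.
Target odds = 0.8/0.2 = 4.
Need 1.5ⁿ ≥ 4 ÷ (12/95) = 95/3.
1.5⁸ = 25.62890625 falls short of 95/3 but 1.5⁹ = 19683/512 reaches it, so n = 9.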